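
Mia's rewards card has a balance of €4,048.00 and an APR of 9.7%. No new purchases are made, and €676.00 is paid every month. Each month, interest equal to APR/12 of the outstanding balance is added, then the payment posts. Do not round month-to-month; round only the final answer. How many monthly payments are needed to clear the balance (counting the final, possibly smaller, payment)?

Monthly rate r = 9.7%/12 = 0.808333% = 0.00808333.
Recurrence: B ← B·(1+r) − €676.00.
Month 1: interest €32.72; balance after payment €3,404.72.
Month 2: interest €27.52; balance after payment €2,756.24.
Closed form: n = −ln(1 − rB₀/P)/ln(1+r) = −ln(0.9516)/ln(1.00808) ≈ 6.163, so the balance reaches zero during payment 7.

7 payments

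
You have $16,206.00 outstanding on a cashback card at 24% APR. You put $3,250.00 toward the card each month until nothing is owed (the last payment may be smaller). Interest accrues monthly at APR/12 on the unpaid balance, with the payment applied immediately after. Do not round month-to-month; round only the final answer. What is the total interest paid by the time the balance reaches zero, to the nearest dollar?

Monthly rate r = 24%/12 = 2% = 0.02.
Payoff takes n = ⌈−ln(1 − rB₀/P)/ln(1+r)⌉ = ⌈5.305⌉ = 6 payments; the last is $999.20.
Total paid = 5·$3,250.00 + $999.20 = $17,249.20.
Total interest = total paid − principal = $17,249.20 − $16,206.00 = $1,043.20.

$1,043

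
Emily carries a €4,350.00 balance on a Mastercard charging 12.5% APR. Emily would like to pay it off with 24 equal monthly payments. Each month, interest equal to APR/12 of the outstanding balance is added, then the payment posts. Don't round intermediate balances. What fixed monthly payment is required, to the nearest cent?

€205.79

Monthly rate r = 12.5%/12 = 1.04167% = 0.0104167.
Level-payment amortization: P = B₀·r / (1 − (1+r)^(−n)) = 4350.00·0.0104167 / (1 − 1.01042^(−24)).
Denominator 1 − (1+r)^(−24) = 0.22019149.
P = 45.3125 / 0.22019149 ≈ 205.79.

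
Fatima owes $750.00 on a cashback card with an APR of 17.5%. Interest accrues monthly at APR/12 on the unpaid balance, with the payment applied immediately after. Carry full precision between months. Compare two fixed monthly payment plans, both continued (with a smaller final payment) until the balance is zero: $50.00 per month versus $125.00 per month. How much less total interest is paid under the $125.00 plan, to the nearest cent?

Monthly rate r = 17.5%/12 = 1.45833% = 0.0145833.
At $50.00/mo: n = ⌈−ln(1 − rB₀/P)/ln(1+r)⌉ = 18 payments (last $2.55); total interest = total paid − $750.00 = $102.55.
At $125.00/mo: 7 payments (last $40.77); total interest $40.77.
Interest saved = $102.55 − $40.77 = $61.78.

$61.78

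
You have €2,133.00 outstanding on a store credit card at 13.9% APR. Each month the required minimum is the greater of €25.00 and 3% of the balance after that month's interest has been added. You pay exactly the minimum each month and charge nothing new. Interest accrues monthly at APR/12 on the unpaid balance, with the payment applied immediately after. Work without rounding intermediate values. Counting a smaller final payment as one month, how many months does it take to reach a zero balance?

Monthly rate r = 13.9%/12 = 1.15833% = 0.0115833.
While 3% of the post-interest balance exceeds €25.00, each month B ← (B·(1+r))·(1 − 0.03), i.e. B shrinks by the factor (1+r)·0.97 = 0.98124.
This holds for months 1–51. Entering month 52 the balance is €811.77; 3% of the post-interest balance is now below €25.00, so the flat €25.00 minimum applies from here.
From month 52 a fixed €25.00 at rate r clears €811.77 in 41 more payments. Total: 51 + 41 = 92 months.

92 months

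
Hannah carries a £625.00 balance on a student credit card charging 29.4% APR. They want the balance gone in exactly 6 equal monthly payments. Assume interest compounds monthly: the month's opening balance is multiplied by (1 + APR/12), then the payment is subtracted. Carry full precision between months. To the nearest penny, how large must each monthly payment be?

£113.28

Monthly rate r = 29.4%/12 = 2.45% = 0.0245.
Level-payment amortization: P = B₀·r / (1 − (1+r)^(−n)) = 625.00·0.0245 / (1 − 1.0245^(−6)).
Denominator 1 − (1+r)^(−6) = 0.135175024.
P = 15.3125 / 0.135175024 ≈ 113.28.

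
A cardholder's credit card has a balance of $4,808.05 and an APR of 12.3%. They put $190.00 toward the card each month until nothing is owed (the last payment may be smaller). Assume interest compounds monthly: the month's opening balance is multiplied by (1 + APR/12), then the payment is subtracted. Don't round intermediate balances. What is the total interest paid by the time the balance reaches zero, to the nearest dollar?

Monthly rate r = 12.3%/12 = 1.025% = 0.01025.
Payoff takes n = ⌈−ln(1 − rB₀/P)/ln(1+r)⌉ = ⌈29.444⌉ = 30 payments; the last is $84.69.
Total paid = 29·$190.00 + $84.69 = $5,594.69.
Total interest = total paid − principal = $5,594.69 − $4,808.05 = $786.64.

$787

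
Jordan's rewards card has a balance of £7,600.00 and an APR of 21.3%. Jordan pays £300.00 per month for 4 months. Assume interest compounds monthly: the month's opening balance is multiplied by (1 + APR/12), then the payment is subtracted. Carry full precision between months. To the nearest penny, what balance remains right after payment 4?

£6,921.81

Monthly rate r = 21.3%/12 = 1.775% = 0.01775.
Each month: B ← B·(1+r) − £300.00.
Month 1: interest £134.90; balance after payment £7,434.90.
Month 2: interest £131.97; balance after payment £7,266.87.
Month 3: interest £128.99; balance after payment £7,095.86.
Month 4: interest £125.95; balance after payment £6,921.81.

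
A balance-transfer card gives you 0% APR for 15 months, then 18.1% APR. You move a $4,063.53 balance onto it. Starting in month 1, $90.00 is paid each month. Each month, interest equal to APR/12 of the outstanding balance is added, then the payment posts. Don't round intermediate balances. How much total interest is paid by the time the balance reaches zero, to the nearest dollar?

$933

Promo months 1–15 at r₀ = 0%/12 = 0; months 16+ at r₁ = 18.1%/12 = 0.0150833.
After month 15 (no interest yet): B = $4,063.53 − 15·$90.00 = $2,713.53.
Then at r₁ with $90.00/mo: n₂ = −ln(1 − r₁·B/P)/ln(1+r₁) ≈ 40.52 → 41 more payments.
Total paid = 55·$90.00 + $46.55 = $4,996.55; interest = $4,996.55 − $4,063.53 = $933.02.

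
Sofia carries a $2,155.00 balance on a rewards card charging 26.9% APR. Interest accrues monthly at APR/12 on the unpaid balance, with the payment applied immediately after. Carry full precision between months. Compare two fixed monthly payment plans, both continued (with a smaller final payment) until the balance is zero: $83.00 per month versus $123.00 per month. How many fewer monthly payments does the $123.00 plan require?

Monthly rate r = 26.9%/12 = 2.24167% = 0.0224167.
At $83.00/mo: n = ⌈−ln(1 − rB₀/P)/ln(1+r)⌉ = 40 payments (last $29.16); total interest = total paid − $2,155.00 = $1,111.16.
At $123.00/mo: 23 payments (last $61.87); total interest $612.87.
Payments saved = 40 − 23 = 17.

17 fewer payments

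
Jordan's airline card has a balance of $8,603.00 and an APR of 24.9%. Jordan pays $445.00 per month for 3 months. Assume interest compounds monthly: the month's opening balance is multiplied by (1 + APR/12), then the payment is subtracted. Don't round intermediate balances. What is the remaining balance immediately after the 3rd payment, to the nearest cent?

Monthly rate r = 24.9%/12 = 2.075% = 0.02075.
Each month: B ← B·(1+r) − $445.00.
Month 1: interest $178.51; balance after payment $8,336.51.
Month 2: interest $172.98; balance after payment $8,064.49.
Month 3: interest $167.34; balance after payment $7,786.83.

$7,786.83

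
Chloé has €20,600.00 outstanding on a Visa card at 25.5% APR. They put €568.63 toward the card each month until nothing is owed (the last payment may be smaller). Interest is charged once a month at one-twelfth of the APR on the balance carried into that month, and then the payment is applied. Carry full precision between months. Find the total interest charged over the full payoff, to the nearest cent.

€19,124.60

Monthly rate r = 25.5%/12 = 2.125% = 0.02125.
Payoff takes n = ⌈−ln(1 − rB₀/P)/ln(1+r)⌉ = ⌈69.859⌉ = 70 payments; the last is €489.13.
Total paid = 69·€568.63 + €489.13 = €39,724.60.
Total interest = total paid − principal = €39,724.60 − €20,600.00 = €19,124.60.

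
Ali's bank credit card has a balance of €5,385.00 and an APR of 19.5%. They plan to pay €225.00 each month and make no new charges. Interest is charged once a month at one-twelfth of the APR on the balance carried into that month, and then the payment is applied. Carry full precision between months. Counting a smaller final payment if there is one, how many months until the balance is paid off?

31 months

Monthly rate r = 19.5%/12 = 1.625% = 0.01625.
Recurrence: B ← B·(1+r) − €225.00.
Month 1: interest €87.51; balance after payment €5,247.51.
Month 2: interest €85.27; balance after payment €5,107.78.
Closed form: n = −ln(1 − rB₀/P)/ln(1+r) = −ln(0.61108)/ln(1.01625) ≈ 30.555, so the balance reaches zero during payment 31.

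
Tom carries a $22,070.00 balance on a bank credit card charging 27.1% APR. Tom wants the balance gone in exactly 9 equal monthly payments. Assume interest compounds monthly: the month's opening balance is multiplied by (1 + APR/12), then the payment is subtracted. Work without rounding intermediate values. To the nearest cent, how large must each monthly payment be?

$2,737.36

Monthly rate r = 27.1%/12 = 2.25833% = 0.0225833.
Level-payment amortization: P = B₀·r / (1 − (1+r)^(−n)) = 22070.00·0.0225833 / (1 − 1.02258^(−9)).
Denominator 1 − (1+r)^(−9) = 0.182078528.
P = 498.414 / 0.182078528 ≈ 2737.36.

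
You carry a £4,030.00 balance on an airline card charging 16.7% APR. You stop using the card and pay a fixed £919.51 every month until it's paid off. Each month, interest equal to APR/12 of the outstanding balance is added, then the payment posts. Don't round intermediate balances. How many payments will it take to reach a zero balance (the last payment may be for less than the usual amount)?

Monthly rate r = 16.7%/12 = 1.39167% = 0.0139167.
Recurrence: B ← B·(1+r) − £919.51.
Month 1: interest £56.08; balance after payment £3,166.57.
Month 2: interest £44.07; balance after payment £2,291.13.
Month 3: interest £31.88; balance after payment £1,403.51.
Month 4: interest £19.53; balance after payment £503.53.
Month 5: interest £7.01; balance after payment £0.00.

5 months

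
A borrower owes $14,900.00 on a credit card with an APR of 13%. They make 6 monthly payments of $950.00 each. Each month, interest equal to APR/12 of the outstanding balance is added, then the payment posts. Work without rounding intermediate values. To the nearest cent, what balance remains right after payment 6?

$10,038.49

Monthly rate r = 13%/12 = 1.08333% = 0.0108333.
Each month: B ← B·(1+r) − $950.00.
Month 1: interest $161.42; balance after payment $14,111.42.
Month 2: interest $152.87; balance after payment $13,314.29.
Month 3: interest $144.24; balance after payment $12,508.53.
Month 4: interest $135.51; balance after payment $11,694.04.
Month 5: interest $126.69; balance after payment $10,870.72.
Month 6: interest $117.77; balance after payment $10,038.49.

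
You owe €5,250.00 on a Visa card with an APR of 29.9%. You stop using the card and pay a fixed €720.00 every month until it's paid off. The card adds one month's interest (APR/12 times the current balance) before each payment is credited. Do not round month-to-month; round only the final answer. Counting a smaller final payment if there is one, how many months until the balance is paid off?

Monthly rate r = 29.9%/12 = 2.49167% = 0.0249167.
Recurrence: B ← B·(1+r) − €720.00.
Month 1: interest €130.81; balance after payment €4,660.81.
Month 2: interest €116.13; balance after payment €4,056.94.
Closed form: n = −ln(1 − rB₀/P)/ln(1+r) = −ln(0.81832)/ln(1.02492) ≈ 8.147, so the balance reaches zero during payment 9.

9 months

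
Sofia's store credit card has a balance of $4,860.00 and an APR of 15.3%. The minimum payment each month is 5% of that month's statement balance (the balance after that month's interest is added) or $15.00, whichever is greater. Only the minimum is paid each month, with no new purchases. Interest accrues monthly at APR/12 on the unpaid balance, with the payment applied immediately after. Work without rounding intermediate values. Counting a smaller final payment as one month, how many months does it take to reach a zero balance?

Monthly rate r = 15.3%/12 = 1.275% = 0.01275.
While 5% of the post-interest balance exceeds $15.00, each month B ← (B·(1+r))·(1 − 0.05), i.e. B shrinks by the factor (1+r)·0.95 = 0.96211.
This holds for months 1–73. Entering month 74 the balance is $289.82; 5% of the post-interest balance is now below $15.00, so the flat $15.00 minimum applies from here.
From month 74 a fixed $15.00 at rate r clears $289.82 in 23 more payments. Total: 73 + 23 = 96 months.

96 months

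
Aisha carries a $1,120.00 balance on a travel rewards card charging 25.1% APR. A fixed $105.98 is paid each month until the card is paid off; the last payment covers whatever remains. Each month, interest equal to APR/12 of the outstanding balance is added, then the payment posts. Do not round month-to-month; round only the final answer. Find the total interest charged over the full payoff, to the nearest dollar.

Monthly rate r = 25.1%/12 = 2.09167% = 0.0209167.
Payoff takes n = ⌈−ln(1 − rB₀/P)/ln(1+r)⌉ = ⌈12.067⌉ = 13 payments; the last is $7.21.
Total paid = 12·$105.98 + $7.21 = $1,278.97.
Total interest = total paid − principal = $1,278.97 − $1,120.00 = $158.97.

$159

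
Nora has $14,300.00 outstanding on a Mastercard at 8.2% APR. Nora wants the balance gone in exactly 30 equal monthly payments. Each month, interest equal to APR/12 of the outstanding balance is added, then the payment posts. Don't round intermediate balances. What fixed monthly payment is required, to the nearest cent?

$528.81

Monthly rate r = 8.2%/12 = 0.683333% = 0.00683333.
Level-payment amortization: P = B₀·r / (1 − (1+r)^(−n)) = 14300.00·0.00683333 / (1 − 1.00683^(−30)).
Denominator 1 − (1+r)^(−30) = 0.184784479.
P = 97.7167 / 0.184784479 ≈ 528.81.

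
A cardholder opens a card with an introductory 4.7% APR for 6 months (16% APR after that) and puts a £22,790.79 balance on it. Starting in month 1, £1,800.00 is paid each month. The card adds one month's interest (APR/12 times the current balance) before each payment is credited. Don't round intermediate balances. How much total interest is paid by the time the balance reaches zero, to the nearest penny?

£1,133.23

Promo months 1–6 at r₀ = 4.7%/12 = 0.00391667; months 7+ at r₁ = 16%/12 = 0.0133333.
After month 6: iterate B ← B·(1+r₀) − £1,800.00 for 6 months → £12,425.34.
Then at r₁ with £1,800.00/mo: n₂ = −ln(1 − r₁·B/P)/ln(1+r₁) ≈ 7.29 → 8 more payments.
Total paid = 13·£1,800.00 + £524.02 = £23,924.02; interest = £23,924.02 − £22,790.79 = £1,133.23.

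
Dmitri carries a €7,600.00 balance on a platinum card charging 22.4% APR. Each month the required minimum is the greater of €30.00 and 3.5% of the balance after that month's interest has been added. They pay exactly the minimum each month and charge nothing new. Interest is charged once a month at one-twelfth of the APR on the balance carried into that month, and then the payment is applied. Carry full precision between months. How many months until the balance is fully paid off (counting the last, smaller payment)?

Monthly rate r = 22.4%/12 = 1.86667% = 0.0186667.
While 3.5% of the post-interest balance exceeds €30.00, each month B ← (B·(1+r))·(1 − 0.035), i.e. B shrinks by the factor (1+r)·0.965 = 0.98301.
This holds for months 1–129. Entering month 130 the balance is €833.64; 3.5% of the post-interest balance is now below €30.00, so the flat €30.00 minimum applies from here.
From month 130 a fixed €30.00 at rate r clears €833.64 in 40 more payments. Total: 129 + 40 = 169 months.

169 months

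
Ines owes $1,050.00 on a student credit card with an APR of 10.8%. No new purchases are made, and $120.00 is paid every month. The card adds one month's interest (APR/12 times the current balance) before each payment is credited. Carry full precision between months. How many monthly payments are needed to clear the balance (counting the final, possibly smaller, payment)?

Monthly rate r = 10.8%/12 = 0.9% = 0.009.
Recurrence: B ← B·(1+r) − $120.00.
Month 1: interest $9.45; balance after payment $939.45.
Month 2: interest $8.46; balance after payment $827.91.
Closed form: n = −ln(1 − rB₀/P)/ln(1+r) = −ln(0.92125)/ln(1.009) ≈ 9.155, so the balance reaches zero during payment 10.

10 months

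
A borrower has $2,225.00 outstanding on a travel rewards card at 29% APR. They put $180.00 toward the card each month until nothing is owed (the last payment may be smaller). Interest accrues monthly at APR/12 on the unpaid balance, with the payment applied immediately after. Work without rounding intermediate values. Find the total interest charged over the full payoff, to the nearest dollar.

$450

Monthly rate r = 29%/12 = 2.41667% = 0.0241667.
Payoff takes n = ⌈−ln(1 − rB₀/P)/ln(1+r)⌉ = ⌈14.860⌉ = 15 payments; the last is $155.15.
Total paid = 14·$180.00 + $155.15 = $2,675.15.
Total interest = total paid − principal = $2,675.15 − $2,225.00 = $450.15.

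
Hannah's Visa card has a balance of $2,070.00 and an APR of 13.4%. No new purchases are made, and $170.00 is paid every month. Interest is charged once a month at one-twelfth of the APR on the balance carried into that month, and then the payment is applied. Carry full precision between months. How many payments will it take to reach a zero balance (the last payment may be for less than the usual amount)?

Monthly rate r = 13.4%/12 = 1.11667% = 0.0111667.
Recurrence: B ← B·(1+r) − $170.00.
Month 1: interest $23.11; balance after payment $1,923.11.
Month 2: interest $21.47; balance after payment $1,774.59.
Closed form: n = −ln(1 − rB₀/P)/ln(1+r) = −ln(0.86403)/ln(1.01117) ≈ 13.161, so the balance reaches zero during payment 14.

14 months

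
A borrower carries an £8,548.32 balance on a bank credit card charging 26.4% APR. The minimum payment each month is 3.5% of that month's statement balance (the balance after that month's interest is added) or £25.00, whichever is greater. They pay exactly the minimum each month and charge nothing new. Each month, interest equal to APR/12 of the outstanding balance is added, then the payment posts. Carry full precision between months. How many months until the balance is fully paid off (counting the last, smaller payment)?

225 months

Monthly rate r = 26.4%/12 = 2.2% = 0.022.
While 3.5% of the post-interest balance exceeds £25.00, each month B ← (B·(1+r))·(1 − 0.035), i.e. B shrinks by the factor (1+r)·0.965 = 0.98623.
This holds for months 1–181. Entering month 182 the balance is £694.92; 3.5% of the post-interest balance is now below £25.00, so the flat £25.00 minimum applies from here.
From month 182 a fixed £25.00 at rate r clears £694.92 in 44 more payments. Total: 181 + 44 = 225 months.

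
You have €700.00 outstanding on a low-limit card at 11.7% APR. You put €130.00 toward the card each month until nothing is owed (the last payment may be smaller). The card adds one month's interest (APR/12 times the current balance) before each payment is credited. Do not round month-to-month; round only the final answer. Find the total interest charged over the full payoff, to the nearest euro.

Monthly rate r = 11.7%/12 = 0.975% = 0.00975.
Payoff takes n = ⌈−ln(1 − rB₀/P)/ln(1+r)⌉ = ⌈5.558⌉ = 6 payments; the last is €72.70.
Total paid = 5·€130.00 + €72.70 = €722.70.
Total interest = total paid − principal = €722.70 − €700.00 = €22.70.

€23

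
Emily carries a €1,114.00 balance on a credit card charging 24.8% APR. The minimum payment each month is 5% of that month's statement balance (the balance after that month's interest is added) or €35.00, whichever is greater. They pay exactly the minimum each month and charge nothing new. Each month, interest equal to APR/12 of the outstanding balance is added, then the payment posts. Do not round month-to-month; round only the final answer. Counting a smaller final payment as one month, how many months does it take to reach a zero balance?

Monthly rate r = 24.8%/12 = 2.06667% = 0.0206667.
While 5% of the post-interest balance exceeds €35.00, each month B ← (B·(1+r))·(1 − 0.05), i.e. B shrinks by the factor (1+r)·0.95 = 0.96963.
This holds for months 1–16. Entering month 17 the balance is €680.15; 5% of the post-interest balance is now below €35.00, so the flat €35.00 minimum applies from here.
From month 17 a fixed €35.00 at rate r clears €680.15 in 26 more payments. Total: 16 + 26 = 42 months.

42 months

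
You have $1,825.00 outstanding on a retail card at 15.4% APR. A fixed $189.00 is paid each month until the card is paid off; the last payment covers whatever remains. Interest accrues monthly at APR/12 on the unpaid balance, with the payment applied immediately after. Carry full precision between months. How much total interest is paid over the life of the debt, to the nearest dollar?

Monthly rate r = 15.4%/12 = 1.28333% = 0.0128333.
Payoff takes n = ⌈−ln(1 − rB₀/P)/ln(1+r)⌉ = ⌈10.375⌉ = 11 payments; the last is $71.14.
Total paid = 10·$189.00 + $71.14 = $1,961.14.
Total interest = total paid − principal = $1,961.14 − $1,825.00 = $136.14.

$136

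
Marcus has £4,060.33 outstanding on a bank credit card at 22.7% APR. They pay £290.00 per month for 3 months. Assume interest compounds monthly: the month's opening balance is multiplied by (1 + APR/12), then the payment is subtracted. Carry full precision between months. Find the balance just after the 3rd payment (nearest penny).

£3,408.58

Monthly rate r = 22.7%/12 = 1.89167% = 0.0189167.
Each month: B ← B·(1+r) − £290.00.
Month 1: interest £76.81; balance after payment £3,847.14.
Month 2: interest £72.78; balance after payment £3,629.91.
Month 3: interest £68.67; balance after payment £3,408.58.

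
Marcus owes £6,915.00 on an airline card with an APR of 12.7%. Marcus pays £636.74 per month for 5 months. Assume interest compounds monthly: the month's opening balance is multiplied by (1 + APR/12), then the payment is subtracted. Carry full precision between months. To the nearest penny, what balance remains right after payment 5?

Monthly rate r = 12.7%/12 = 1.05833% = 0.0105833.
Each month: B ← B·(1+r) − £636.74.
Month 1: interest £73.18; balance after payment £6,351.44.
Month 2: interest £67.22; balance after payment £5,781.92.
Month 3: interest £61.19; balance after payment £5,206.38.
Month 4: interest £55.10; balance after payment £4,624.74.
Month 5: interest £48.95; balance after payment £4,036.94.

£4,036.94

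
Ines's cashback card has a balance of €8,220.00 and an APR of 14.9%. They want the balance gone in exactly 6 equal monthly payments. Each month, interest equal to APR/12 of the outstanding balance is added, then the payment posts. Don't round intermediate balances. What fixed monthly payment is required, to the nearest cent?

Monthly rate r = 14.9%/12 = 1.24167% = 0.0124167.
Level-payment amortization: P = B₀·r / (1 − (1+r)^(−n)) = 8220.00·0.0124167 / (1 − 1.01242^(−6)).
Denominator 1 − (1+r)^(−6) = 0.071366634.
P = 102.065 / 0.071366634 ≈ 1430.15.

€1,430.15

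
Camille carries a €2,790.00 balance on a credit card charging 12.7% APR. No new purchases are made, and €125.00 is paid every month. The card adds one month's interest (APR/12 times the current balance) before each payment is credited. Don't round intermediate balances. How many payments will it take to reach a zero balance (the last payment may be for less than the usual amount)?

26 months

Monthly rate r = 12.7%/12 = 1.05833% = 0.0105833.
Recurrence: B ← B·(1+r) − €125.00.
Month 1: interest €29.53; balance after payment €2,694.53.
Month 2: interest €28.52; balance after payment €2,598.04.
Closed form: n = −ln(1 − rB₀/P)/ln(1+r) = −ln(0.76378)/ln(1.01058) ≈ 25.597, so the balance reaches zero during payment 26.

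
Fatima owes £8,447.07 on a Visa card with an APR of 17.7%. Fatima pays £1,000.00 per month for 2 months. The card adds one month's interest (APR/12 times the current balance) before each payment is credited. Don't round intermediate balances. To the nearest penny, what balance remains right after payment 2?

Monthly rate r = 17.7%/12 = 1.475% = 0.01475.
Each month: B ← B·(1+r) − £1,000.00.
Month 1: interest £124.59; balance after payment £7,571.66.
Month 2: interest £111.68; balance after payment £6,683.35.

£6,683.35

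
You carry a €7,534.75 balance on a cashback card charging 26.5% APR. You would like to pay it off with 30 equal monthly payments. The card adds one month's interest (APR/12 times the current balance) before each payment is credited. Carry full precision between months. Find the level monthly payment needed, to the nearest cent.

€346.14

Monthly rate r = 26.5%/12 = 2.20833% = 0.0220833.
Level-payment amortization: P = B₀·r / (1 − (1+r)^(−n)) = 7534.75·0.0220833 / (1 − 1.02208^(−30)).
Denominator 1 − (1+r)^(−30) = 0.480708989.
P = 166.392 / 0.480708989 ≈ 346.14.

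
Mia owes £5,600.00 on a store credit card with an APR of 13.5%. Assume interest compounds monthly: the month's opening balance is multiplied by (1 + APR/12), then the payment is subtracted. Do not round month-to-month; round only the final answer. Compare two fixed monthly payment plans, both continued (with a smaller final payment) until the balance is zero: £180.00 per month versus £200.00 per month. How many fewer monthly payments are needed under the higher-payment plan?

Monthly rate r = 13.5%/12 = 1.125% = 0.01125.
At £180.00/mo: n = ⌈−ln(1 − rB₀/P)/ln(1+r)⌉ = 39 payments (last £91.48); total interest = total paid − £5,600.00 = £1,331.48.
At £200.00/mo: 34 payments (last £163.91); total interest £1,163.91.
Payments saved = 39 − 34 = 5.

5 fewer payments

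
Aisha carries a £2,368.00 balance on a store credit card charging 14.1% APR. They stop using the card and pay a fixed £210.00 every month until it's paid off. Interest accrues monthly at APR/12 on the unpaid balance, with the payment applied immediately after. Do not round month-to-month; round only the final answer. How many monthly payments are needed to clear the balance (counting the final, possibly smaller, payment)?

Monthly rate r = 14.1%/12 = 1.175% = 0.01175.
Recurrence: B ← B·(1+r) − £210.00.
Month 1: interest £27.82; balance after payment £2,185.82.
Month 2: interest £25.68; balance after payment £2,001.51.
Closed form: n = −ln(1 − rB₀/P)/ln(1+r) = −ln(0.8675)/ln(1.01175) ≈ 12.167, so the balance reaches zero during payment 13.

13 months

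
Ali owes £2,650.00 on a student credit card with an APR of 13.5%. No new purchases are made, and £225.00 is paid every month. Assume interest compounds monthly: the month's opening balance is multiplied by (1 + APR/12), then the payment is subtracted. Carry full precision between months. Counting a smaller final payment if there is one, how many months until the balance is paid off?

Monthly rate r = 13.5%/12 = 1.125% = 0.01125.
Recurrence: B ← B·(1+r) − £225.00.
Month 1: interest £29.81; balance after payment £2,454.81.
Month 2: interest £27.62; balance after payment £2,257.43.
Closed form: n = −ln(1 − rB₀/P)/ln(1+r) = −ln(0.8675)/ln(1.01125) ≈ 12.706, so the balance reaches zero during payment 13.

13 payments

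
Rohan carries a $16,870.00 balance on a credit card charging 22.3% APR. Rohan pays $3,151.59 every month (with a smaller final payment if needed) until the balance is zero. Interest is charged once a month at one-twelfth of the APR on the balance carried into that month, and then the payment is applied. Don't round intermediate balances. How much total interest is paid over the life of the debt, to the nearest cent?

Monthly rate r = 22.3%/12 = 1.85833% = 0.0185833.
Payoff takes n = ⌈−ln(1 − rB₀/P)/ln(1+r)⌉ = ⌈5.690⌉ = 6 payments; the last is $2,182.06.
Total paid = 5·$3,151.59 + $2,182.06 = $17,940.01.
Total interest = total paid − principal = $17,940.01 − $16,870.00 = $1,070.01.

$1,070.01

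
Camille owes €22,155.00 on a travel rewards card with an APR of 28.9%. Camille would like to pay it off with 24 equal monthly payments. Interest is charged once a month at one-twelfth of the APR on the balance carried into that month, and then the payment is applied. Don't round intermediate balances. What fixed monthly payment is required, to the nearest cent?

Monthly rate r = 28.9%/12 = 2.40833% = 0.0240833.
Level-payment amortization: P = B₀·r / (1 − (1+r)^(−n)) = 22155.00·0.0240833 / (1 − 1.02408^(−24)).
Denominator 1 − (1+r)^(−24) = 0.435124363.
P = 533.566 / 0.435124363 ≈ 1226.24.

€1,226.24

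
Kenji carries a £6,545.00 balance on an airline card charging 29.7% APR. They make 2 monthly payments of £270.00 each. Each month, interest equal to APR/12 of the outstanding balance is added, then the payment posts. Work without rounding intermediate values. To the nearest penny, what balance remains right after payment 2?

£6,326.30

Monthly rate r = 29.7%/12 = 2.475% = 0.02475.
Each month: B ← B·(1+r) − £270.00.
Month 1: interest £161.99; balance after payment £6,436.99.
Month 2: interest £159.32; balance after payment £6,326.30.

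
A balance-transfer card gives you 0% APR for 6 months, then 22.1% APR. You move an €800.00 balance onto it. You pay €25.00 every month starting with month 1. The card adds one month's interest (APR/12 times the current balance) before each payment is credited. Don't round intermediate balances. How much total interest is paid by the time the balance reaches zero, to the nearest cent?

€242.81

Promo months 1–6 at r₀ = 0%/12 = 0; months 7+ at r₁ = 22.1%/12 = 0.0184167.
After month 6 (no interest yet): B = €800.00 − 6·€25.00 = €650.00.
Then at r₁ with €25.00/mo: n₂ = −ln(1 − r₁·B/P)/ln(1+r₁) ≈ 35.71 → 36 more payments.
Total paid = 41·€25.00 + €17.81 = €1,042.81; interest = €1,042.81 − €800.00 = €242.81.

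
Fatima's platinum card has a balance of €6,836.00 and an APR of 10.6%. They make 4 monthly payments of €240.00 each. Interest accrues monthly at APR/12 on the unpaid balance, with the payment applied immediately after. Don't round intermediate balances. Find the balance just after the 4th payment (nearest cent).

€6,107.96

Monthly rate r = 10.6%/12 = 0.883333% = 0.00883333.
Each month: B ← B·(1+r) − €240.00.
Month 1: interest €60.38; balance after payment €6,656.38.
Month 2: interest €58.80; balance after payment €6,475.18.
Month 3: interest €57.20; balance after payment €6,292.38.
Month 4: interest €55.58; balance after payment €6,107.96.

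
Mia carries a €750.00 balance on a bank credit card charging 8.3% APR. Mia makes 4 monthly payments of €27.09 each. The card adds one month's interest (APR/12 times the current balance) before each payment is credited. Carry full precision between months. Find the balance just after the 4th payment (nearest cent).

Monthly rate r = 8.3%/12 = 0.691667% = 0.00691667.
Each month: B ← B·(1+r) − €27.09.
Month 1: interest €5.19; balance after payment €728.10.
Month 2: interest €5.04; balance after payment €706.04.
Month 3: interest €4.88; balance after payment €683.84.
Month 4: interest €4.73; balance after payment €661.48.

€661.48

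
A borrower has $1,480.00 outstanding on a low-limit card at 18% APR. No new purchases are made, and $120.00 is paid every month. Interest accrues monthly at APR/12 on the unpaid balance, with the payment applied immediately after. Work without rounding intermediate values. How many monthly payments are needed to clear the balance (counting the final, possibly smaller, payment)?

14 months

Monthly rate r = 18%/12 = 1.5% = 0.015.
Recurrence: B ← B·(1+r) − $120.00.
Month 1: interest $22.20; balance after payment $1,382.20.
Month 2: interest $20.73; balance after payment $1,282.93.
Closed form: n = −ln(1 − rB₀/P)/ln(1+r) = −ln(0.815)/ln(1.015) ≈ 13.740, so the balance reaches zero during payment 14.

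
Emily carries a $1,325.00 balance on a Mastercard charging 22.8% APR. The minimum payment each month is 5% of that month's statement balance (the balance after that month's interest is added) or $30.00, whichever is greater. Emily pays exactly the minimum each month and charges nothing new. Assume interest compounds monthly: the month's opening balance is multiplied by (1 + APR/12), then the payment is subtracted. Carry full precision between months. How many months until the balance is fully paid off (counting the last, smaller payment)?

50 months

Monthly rate r = 22.8%/12 = 1.9% = 0.019.
While 5% of the post-interest balance exceeds $30.00, each month B ← (B·(1+r))·(1 − 0.05), i.e. B shrinks by the factor (1+r)·0.95 = 0.96805.
This holds for months 1–25. Entering month 26 the balance is $588.38; 5% of the post-interest balance is now below $30.00, so the flat $30.00 minimum applies from here.
From month 26 a fixed $30.00 at rate r clears $588.38 in 25 more payments. Total: 25 + 25 = 50 months.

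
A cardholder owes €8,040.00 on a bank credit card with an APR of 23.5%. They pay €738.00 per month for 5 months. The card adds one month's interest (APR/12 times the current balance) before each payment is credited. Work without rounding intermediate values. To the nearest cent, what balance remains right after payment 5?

€5,021.31

Monthly rate r = 23.5%/12 = 1.95833% = 0.0195833.
Each month: B ← B·(1+r) − €738.00.
Month 1: interest €157.45; balance after payment €7,459.45.
Month 2: interest €146.08; balance after payment €6,867.53.
Month 3: interest €134.49; balance after payment €6,264.02.
Month 4: interest €122.67; balance after payment €5,648.69.
Month 5: interest €110.62; balance after payment €5,021.31.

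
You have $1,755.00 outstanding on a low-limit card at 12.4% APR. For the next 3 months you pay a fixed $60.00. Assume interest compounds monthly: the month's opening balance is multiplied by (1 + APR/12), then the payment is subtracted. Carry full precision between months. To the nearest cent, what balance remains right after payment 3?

Monthly rate r = 12.4%/12 = 1.03333% = 0.0103333.
Each month: B ← B·(1+r) − $60.00.
Month 1: interest $18.14; balance after payment $1,713.13.
Month 2: interest $17.70; balance after payment $1,670.84.
Month 3: interest $17.27; balance after payment $1,628.10.

$1,628.10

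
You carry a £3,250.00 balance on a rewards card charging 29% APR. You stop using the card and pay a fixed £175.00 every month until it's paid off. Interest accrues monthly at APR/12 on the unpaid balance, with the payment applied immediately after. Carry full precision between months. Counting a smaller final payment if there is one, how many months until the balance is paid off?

25 months

Monthly rate r = 29%/12 = 2.41667% = 0.0241667.
Recurrence: B ← B·(1+r) − £175.00.
Month 1: interest £78.54; balance after payment £3,153.54.
Month 2: interest £76.21; balance after payment £3,054.75.
Closed form: n = −ln(1 − rB₀/P)/ln(1+r) = −ln(0.55119)/ln(1.02417) ≈ 24.945, so the balance reaches zero during payment 25.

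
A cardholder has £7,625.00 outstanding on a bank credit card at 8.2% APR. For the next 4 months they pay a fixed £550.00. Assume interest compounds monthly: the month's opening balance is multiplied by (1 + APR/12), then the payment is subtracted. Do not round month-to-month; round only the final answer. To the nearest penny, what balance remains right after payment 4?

Monthly rate r = 8.2%/12 = 0.683333% = 0.00683333.
Each month: B ← B·(1+r) − £550.00.
Month 1: interest £52.10; balance after payment £7,127.10.
Month 2: interest £48.70; balance after payment £6,625.81.
Month 3: interest £45.28; balance after payment £6,121.08.
Month 4: interest £41.83; balance after payment £5,612.91.

£5,612.91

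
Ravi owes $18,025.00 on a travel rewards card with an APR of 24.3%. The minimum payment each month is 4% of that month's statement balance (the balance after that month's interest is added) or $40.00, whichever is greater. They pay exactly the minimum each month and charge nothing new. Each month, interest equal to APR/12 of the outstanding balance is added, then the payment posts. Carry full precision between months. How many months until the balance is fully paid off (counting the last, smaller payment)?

175 months

Monthly rate r = 24.3%/12 = 2.025% = 0.02025.
While 4% of the post-interest balance exceeds $40.00, each month B ← (B·(1+r))·(1 − 0.04), i.e. B shrinks by the factor (1+r)·0.96 = 0.97944.
This holds for months 1–141. Entering month 142 the balance is $963.27; 4% of the post-interest balance is now below $40.00, so the flat $40.00 minimum applies from here.
From month 142 a fixed $40.00 at rate r clears $963.27 in 34 more payments. Total: 141 + 34 = 175 months.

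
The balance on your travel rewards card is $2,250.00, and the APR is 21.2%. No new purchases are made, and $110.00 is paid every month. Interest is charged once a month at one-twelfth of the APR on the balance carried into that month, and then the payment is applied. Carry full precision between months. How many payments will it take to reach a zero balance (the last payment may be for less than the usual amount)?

Monthly rate r = 21.2%/12 = 1.76667% = 0.0176667.
Recurrence: B ← B·(1+r) − $110.00.
Month 1: interest $39.75; balance after payment $2,179.75.
Month 2: interest $38.51; balance after payment $2,108.26.
Closed form: n = −ln(1 − rB₀/P)/ln(1+r) = −ln(0.63864)/ln(1.01767) ≈ 25.606, so the balance reaches zero during payment 26.

26 payments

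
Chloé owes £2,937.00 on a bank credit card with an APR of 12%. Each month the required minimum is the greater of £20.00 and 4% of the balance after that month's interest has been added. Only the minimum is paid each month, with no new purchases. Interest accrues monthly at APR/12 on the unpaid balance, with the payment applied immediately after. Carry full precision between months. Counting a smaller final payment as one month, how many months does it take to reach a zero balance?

Monthly rate r = 12%/12 = 1% = 0.01.
While 4% of the post-interest balance exceeds £20.00, each month B ← (B·(1+r))·(1 − 0.04), i.e. B shrinks by the factor (1+r)·0.96 = 0.9696.
This holds for months 1–58. Entering month 59 the balance is £490.09; 4% of the post-interest balance is now below £20.00, so the flat £20.00 minimum applies from here.
From month 59 a fixed £20.00 at rate r clears £490.09 in 29 more payments. Total: 58 + 29 = 87 months.

87 months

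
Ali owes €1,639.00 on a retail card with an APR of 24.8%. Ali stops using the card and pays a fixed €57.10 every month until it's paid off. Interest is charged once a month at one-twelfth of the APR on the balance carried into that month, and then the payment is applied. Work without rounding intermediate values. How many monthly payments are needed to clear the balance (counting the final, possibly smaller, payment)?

Monthly rate r = 24.8%/12 = 2.06667% = 0.0206667.
Recurrence: B ← B·(1+r) − €57.10.
Month 1: interest €33.87; balance after payment €1,615.77.
Month 2: interest €33.39; balance after payment €1,592.07.
Closed form: n = −ln(1 − rB₀/P)/ln(1+r) = −ln(0.40678)/ln(1.02067) ≈ 43.971, so the balance reaches zero during payment 44.

44 payments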